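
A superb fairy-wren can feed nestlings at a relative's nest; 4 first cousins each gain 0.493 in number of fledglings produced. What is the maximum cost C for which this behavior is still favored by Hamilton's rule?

0.2465

r to a first cousin = 1/8 (first cousins share one grandparent pair — two paths of length 4: r = 2·(1/2)^4 = 1/8).
Hamilton's rule: n·r·B > C, so the trait is favored while C < n·r·B = 4·0.125·0.493 = 0.2465.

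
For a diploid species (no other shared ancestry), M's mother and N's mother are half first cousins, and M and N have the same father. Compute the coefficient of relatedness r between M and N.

Independent pedigree routes through distinct common ancestors add.
M and N are related in two ways: half second cousins through their mothers (r = 1/64) and half-sibs through their shared father (r = 1/4).
r = 1/64 + 1/4 = 0.265625.

0.265625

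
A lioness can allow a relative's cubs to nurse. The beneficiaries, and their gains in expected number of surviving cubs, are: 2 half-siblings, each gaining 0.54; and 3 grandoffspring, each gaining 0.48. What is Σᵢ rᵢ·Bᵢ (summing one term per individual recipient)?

r to a half-sibling = 0.25 (half-sibs share one parent — one path of length 2: r = (1/2)^2 = 1/4).
r to a grandoffspring = 0.25 (two parent–offspring links: r = (1/2)^2 = 1/4).
Summing one r·B term per recipient: 2·0.25·0.54 + 3·0.25·0.48 = 0.63.

0.63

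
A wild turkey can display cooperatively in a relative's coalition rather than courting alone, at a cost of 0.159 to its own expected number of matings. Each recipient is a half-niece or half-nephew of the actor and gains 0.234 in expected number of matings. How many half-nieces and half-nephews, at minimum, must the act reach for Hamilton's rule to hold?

6

r to a half-niece or half-nephew = 0.125 (half-aunt/uncle↔niece/nephew: one path of length 3: r = (1/2)^3 = 1/8).
Hamilton's rule: n·r·B > C  ⇒  n > C/(r·B) = 0.159/(0.125·0.234) = 5.436.
The smallest integer exceeding 5.436 is 6.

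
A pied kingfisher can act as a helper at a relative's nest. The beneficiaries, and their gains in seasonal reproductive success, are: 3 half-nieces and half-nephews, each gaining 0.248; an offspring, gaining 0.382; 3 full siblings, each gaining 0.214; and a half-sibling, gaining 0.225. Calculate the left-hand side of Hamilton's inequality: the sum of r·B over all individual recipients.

0.66125

r to a half-niece or half-nephew = 1/8 (half-aunt/uncle↔niece/nephew: one path of length 3: r = (1/2)^3 = 1/8).
r to an offspring = 0.5 (one parent–offspring link: r = (1/2)^1 = 1/2).
r to a full sibling = 0.5 (full sibs share both parents — two paths of length 2: r = 2·(1/2)^2 = 1/2).
r to a half-sibling = 0.25 (half-sibs share one parent — one path of length 2: r = (1/2)^2 = 1/4).
Summing one r·B term per recipient: 3·0.125·0.248 + 1·0.5·0.382 + 3·0.5·0.214 + 1·0.25·0.225 = 0.66125.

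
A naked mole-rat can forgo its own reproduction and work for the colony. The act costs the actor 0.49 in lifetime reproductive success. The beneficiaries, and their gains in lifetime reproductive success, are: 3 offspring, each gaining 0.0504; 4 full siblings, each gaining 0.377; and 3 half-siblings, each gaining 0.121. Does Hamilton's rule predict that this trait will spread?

Yes

Hamilton's rule: the trait is favored when the sum of r·B over every recipient exceeds the actor's cost C.
r to an offspring = 1/2 (one parent–offspring link: r = (1/2)^1 = 1/2).
r to a full sibling = 1/2 (full sibs share both parents — two paths of length 2: r = 2·(1/2)^2 = 1/2).
r to a half-sibling = 0.25 (half-sibs share one parent — one path of length 2: r = (1/2)^2 = 1/4).
Summing one r·B term per recipient: 3·0.5·0.0504 + 4·0.5·0.377 + 3·0.25·0.121 = 0.92035.
0.92035 > 0.49: the indirect benefit exceeds the cost.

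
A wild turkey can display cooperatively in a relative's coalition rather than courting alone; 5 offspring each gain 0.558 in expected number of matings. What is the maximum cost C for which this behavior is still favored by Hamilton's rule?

1.395

r to an offspring = 1/2 (one parent–offspring link: r = (1/2)^1 = 1/2).
Hamilton's rule: n·r·B > C, so the trait is favored while C < n·r·B = 5·0.5·0.558 = 1.395.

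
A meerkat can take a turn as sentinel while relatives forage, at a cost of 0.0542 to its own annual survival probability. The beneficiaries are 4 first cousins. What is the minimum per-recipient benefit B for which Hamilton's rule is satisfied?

r to a first cousin = 0.125 (first cousins share one grandparent pair — two paths of length 4: r = 2·(1/2)^4 = 1/8).
Hamilton's rule with n recipients of equal r: n·r·B > C, so B > C/(n·r) = 0.0542/(4·0.125) = 0.1084.

0.1084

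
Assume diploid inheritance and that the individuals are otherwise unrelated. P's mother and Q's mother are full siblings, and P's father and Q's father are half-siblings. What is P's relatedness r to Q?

With two independent routes of shared ancestry, r is the sum of the two contributions.
P and Q are related in two ways: first cousins through their mothers (r = 1/8) and half first cousins through their fathers (r = 1/16).
r = 1/8 + 1/16 = 3/16 = 0.1875.

0.1875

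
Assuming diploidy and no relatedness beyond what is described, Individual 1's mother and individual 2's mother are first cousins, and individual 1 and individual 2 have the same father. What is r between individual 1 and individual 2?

0.28125

Wright's path rule: contributions from independent ancestry routes add.
Individual 1 and individual 2 are related in two ways: second cousins through their mothers (r = 1/32) and half-sibs through their shared father (r = 1/4).
r = 1/32 + 1/4 = 9/32 = 0.28125.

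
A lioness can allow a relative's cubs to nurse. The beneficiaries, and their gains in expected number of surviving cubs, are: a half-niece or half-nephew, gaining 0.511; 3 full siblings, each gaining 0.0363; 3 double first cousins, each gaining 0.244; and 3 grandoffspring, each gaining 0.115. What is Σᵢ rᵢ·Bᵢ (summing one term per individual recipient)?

0.387575

r to a half-niece or half-nephew = 1/8 (half-aunt/uncle↔niece/nephew: one path of length 3: r = (1/2)^3 = 1/8).
r to a full sibling = 0.5 (full sibs share both parents — two paths of length 2: r = 2·(1/2)^2 = 1/2).
r to a double first cousin = 1/4 (double first cousins share both grandparent pairs — four paths of length 4: r = 4·(1/2)^4 = 1/4).
r to a grandoffspring = 1/4 (two parent–offspring links: r = (1/2)^2 = 1/4).
Summing one r·B term per recipient: 1·0.125·0.511 + 3·0.5·0.0363 + 3·0.25·0.244 + 3·0.25·0.115 = 0.387575.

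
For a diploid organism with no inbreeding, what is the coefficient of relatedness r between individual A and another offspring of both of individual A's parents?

0.5

Each parent–offspring link contributes a factor of 1/2, and independent paths through distinct common ancestors add.
Full sibs share both parents — two paths of length 2: r = 2·(1/2)^2 = 1/2.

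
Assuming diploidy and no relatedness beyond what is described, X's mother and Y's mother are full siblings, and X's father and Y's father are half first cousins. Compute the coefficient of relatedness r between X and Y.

0.140625

With two independent routes of shared ancestry, r is the sum of the two contributions.
X and Y are related in two ways: first cousins through their mothers (r = 1/8) and half second cousins through their fathers (r = 1/64).
r = 1/8 + 1/64 = 0.140625.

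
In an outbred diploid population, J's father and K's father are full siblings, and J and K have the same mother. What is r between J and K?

Wright's path rule: contributions from independent ancestry routes add.
J and K are related in two ways: first cousins through their fathers (r = 1/8) and half-sibs through their shared mother (r = 1/4).
r = 1/8 + 1/4 = 0.375.

0.375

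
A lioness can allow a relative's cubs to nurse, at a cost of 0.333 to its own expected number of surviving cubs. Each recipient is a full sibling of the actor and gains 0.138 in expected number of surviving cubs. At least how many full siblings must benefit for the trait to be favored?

5

r to a full sibling = 0.5 (full sibs share both parents — two paths of length 2: r = 2·(1/2)^2 = 1/2).
Hamilton's rule: n·r·B > C  ⇒  n > C/(r·B) = 0.333/(0.5·0.138) = 4.826.
The smallest integer exceeding 4.826 is 5.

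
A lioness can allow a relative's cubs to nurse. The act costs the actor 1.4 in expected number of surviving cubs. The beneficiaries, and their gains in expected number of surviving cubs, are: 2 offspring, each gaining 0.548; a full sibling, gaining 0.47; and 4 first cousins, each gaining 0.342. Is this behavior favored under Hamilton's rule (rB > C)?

Hamilton's rule: the trait is favored when the sum of r·B over every recipient exceeds the actor's cost C.
r to an offspring = 1/2 (one parent–offspring link: r = (1/2)^1 = 1/2).
r to a full sibling = 0.5 (full sibs share both parents — two paths of length 2: r = 2·(1/2)^2 = 1/2).
r to a first cousin = 1/8 (first cousins share one grandparent pair — two paths of length 4: r = 2·(1/2)^4 = 1/8).
Summing one r·B term per recipient: 2·0.5·0.548 + 1·0.5·0.47 + 4·0.125·0.342 = 0.954.
0.954 < 1.4: the indirect benefit is less than the cost.

No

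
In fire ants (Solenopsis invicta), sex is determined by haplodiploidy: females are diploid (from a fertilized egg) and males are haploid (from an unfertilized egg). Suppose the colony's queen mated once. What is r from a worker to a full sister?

Haplodiploid full sisters inherit their father's entire haploid genome identically (contributing 1/2) and on average half of their mother's contribution (1/2 · 1/2 = 1/4); r = 1/2 + 1/4 = 3/4.

0.75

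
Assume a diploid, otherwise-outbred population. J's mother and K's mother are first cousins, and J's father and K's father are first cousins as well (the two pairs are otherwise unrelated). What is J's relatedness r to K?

Independent pedigree routes through distinct common ancestors add.
J and K are related in two ways: second cousins through their mothers (r = 1/32) and second cousins through their fathers (r = 1/32).
r = 1/32 + 1/32 = 0.0625.

0.0625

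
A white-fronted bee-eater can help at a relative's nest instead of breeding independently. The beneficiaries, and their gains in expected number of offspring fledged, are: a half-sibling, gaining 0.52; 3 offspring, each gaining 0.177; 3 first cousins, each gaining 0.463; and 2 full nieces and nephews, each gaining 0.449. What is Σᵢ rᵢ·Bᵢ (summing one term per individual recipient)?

r to a half-sibling = 1/4 (half-sibs share one parent — one path of length 2: r = (1/2)^2 = 1/4).
r to an offspring = 0.5 (one parent–offspring link: r = (1/2)^1 = 1/2).
r to a first cousin = 0.125 (first cousins share one grandparent pair — two paths of length 4: r = 2·(1/2)^4 = 1/8).
r to a full niece or nephew = 0.25 (full aunt/uncle↔niece/nephew: two paths of length 3 through the shared grandparent pair: r = 2·(1/2)^3 = 1/4).
Summing one r·B term per recipient: 1·0.25·0.52 + 3·0.5·0.177 + 3·0.125·0.463 + 2·0.25·0.449 = 0.793625.

0.793625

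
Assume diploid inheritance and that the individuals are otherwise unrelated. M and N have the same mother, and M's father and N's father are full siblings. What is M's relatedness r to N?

0.375

Independent pedigree routes through distinct common ancestors add.
M and N are related in two ways: half-sibs through their shared mother (r = 1/4) and first cousins through their fathers (r = 1/8).
r = 1/4 + 1/8 = 3/8 = 0.375.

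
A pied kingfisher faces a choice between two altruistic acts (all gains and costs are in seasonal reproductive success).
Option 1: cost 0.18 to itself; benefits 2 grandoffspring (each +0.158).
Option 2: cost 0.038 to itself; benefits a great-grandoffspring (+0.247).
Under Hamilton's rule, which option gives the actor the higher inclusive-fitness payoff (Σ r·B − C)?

Option 1: r to a grandoffspring = 0.25.
Option 1: Σ r·B − C = (2·0.25·0.158) − 0.18 = -0.101.
Option 2: r to a great-grandoffspring = 0.125.
Option 2: Σ r·B − C = (1·0.125·0.247) − 0.038 = -0.007125.
Option 2 has the higher net inclusive-fitness payoff.

Option 2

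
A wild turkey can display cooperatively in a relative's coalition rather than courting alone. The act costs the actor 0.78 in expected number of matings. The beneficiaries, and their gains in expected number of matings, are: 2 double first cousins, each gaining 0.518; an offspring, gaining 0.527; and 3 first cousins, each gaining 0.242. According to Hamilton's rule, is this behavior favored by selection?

Hamilton's rule: the trait is favored when the sum of r·B over every recipient exceeds the actor's cost C.
r to a double first cousin = 1/4 (double first cousins share both grandparent pairs — four paths of length 4: r = 4·(1/2)^4 = 1/4).
r to an offspring = 1/2 (one parent–offspring link: r = (1/2)^1 = 1/2).
r to a first cousin = 1/8 (first cousins share one grandparent pair — two paths of length 4: r = 2·(1/2)^4 = 1/8).
Summing one r·B term per recipient: 2·0.25·0.518 + 1·0.5·0.527 + 3·0.125·0.242 = 0.61325.
0.61325 < 0.78: the indirect benefit is less than the cost.

No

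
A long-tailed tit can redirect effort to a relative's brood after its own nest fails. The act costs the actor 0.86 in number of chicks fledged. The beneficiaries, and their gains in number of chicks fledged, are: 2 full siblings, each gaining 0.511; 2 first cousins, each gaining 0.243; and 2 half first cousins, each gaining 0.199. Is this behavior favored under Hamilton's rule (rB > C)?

Hamilton's rule: the trait is favored when the sum of r·B over every recipient exceeds the actor's cost C.
r to a full sibling = 1/2 (full sibs share both parents — two paths of length 2: r = 2·(1/2)^2 = 1/2).
r to a first cousin = 1/8 (first cousins share one grandparent pair — two paths of length 4: r = 2·(1/2)^4 = 1/8).
r to a half first cousin = 0.0625 (half first cousins share one grandparent — one path of length 4: r = (1/2)^4 = 1/16).
Summing one r·B term per recipient: 2·0.5·0.511 + 2·0.125·0.243 + 2·0.0625·0.199 = 0.596625.
0.596625 < 0.86: the indirect benefit is less than the cost.

No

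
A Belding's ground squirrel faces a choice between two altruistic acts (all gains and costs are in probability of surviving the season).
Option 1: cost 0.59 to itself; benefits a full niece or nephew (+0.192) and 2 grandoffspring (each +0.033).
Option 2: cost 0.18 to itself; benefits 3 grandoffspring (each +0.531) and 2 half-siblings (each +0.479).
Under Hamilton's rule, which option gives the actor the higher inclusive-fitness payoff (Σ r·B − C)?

Option 2

Option 1: r to a full niece or nephew = 0.25.
Option 1: r to a grandoffspring = 0.25.
Option 1: Σ r·B − C = (1·0.25·0.192 + 2·0.25·0.033) − 0.59 = -0.5255.
Option 2: r to a grandoffspring = 0.25.
Option 2: r to a half-sibling = 0.25.
Option 2: Σ r·B − C = (3·0.25·0.531 + 2·0.25·0.479) − 0.18 = 0.45775.
Option 2 has the higher net inclusive-fitness payoff.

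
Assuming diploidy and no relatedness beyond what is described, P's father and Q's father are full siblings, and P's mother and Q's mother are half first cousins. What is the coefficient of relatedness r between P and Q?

0.140625

Independent pedigree routes through distinct common ancestors add.
P and Q are related in two ways: first cousins through their fathers (r = 1/8) and half second cousins through their mothers (r = 1/64).
r = 1/8 + 1/64 = 9/64 = 0.140625.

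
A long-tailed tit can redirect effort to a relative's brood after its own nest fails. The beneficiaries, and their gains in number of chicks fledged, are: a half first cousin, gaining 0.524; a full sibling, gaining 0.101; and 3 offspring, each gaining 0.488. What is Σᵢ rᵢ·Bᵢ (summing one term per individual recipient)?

r to a half first cousin = 0.0625 (half first cousins share one grandparent — one path of length 4: r = (1/2)^4 = 1/16).
r to a full sibling = 0.5 (full sibs share both parents — two paths of length 2: r = 2·(1/2)^2 = 1/2).
r to an offspring = 1/2 (one parent–offspring link: r = (1/2)^1 = 1/2).
Summing one r·B term per recipient: 1·0.0625·0.524 + 1·0.5·0.101 + 3·0.5·0.488 = 0.81525.

0.81525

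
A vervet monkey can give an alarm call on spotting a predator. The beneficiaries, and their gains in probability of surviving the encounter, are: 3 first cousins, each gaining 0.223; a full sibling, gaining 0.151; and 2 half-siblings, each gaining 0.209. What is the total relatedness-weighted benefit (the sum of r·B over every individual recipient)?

0.263625

r to a first cousin = 1/8 (first cousins share one grandparent pair — two paths of length 4: r = 2·(1/2)^4 = 1/8).
r to a full sibling = 0.5 (full sibs share both parents — two paths of length 2: r = 2·(1/2)^2 = 1/2).
r to a half-sibling = 0.25 (half-sibs share one parent — one path of length 2: r = (1/2)^2 = 1/4).
Summing one r·B term per recipient: 3·0.125·0.223 + 1·0.5·0.151 + 2·0.25·0.209 = 0.263625.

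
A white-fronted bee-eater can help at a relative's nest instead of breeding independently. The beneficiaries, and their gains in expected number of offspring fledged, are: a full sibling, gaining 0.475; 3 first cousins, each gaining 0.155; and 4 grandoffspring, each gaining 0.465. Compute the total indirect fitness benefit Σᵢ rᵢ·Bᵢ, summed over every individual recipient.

0.760625

r to a full sibling = 0.5 (full sibs share both parents — two paths of length 2: r = 2·(1/2)^2 = 1/2).
r to a first cousin = 0.125 (first cousins share one grandparent pair — two paths of length 4: r = 2·(1/2)^4 = 1/8).
r to a grandoffspring = 0.25 (two parent–offspring links: r = (1/2)^2 = 1/4).
Summing one r·B term per recipient: 1·0.5·0.475 + 3·0.125·0.155 + 4·0.25·0.465 = 0.760625.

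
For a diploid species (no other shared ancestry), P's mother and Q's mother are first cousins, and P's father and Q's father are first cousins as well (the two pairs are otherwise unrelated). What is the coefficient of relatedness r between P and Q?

Independent pedigree routes through distinct common ancestors add.
P and Q are related in two ways: second cousins through their mothers (r = 1/32) and second cousins through their fathers (r = 1/32).
r = 1/32 + 1/32 = 1/16 = 0.0625.

0.0625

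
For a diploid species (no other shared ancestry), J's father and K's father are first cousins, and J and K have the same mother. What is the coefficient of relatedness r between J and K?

Wright's path rule: contributions from independent ancestry routes add.
J and K are related in two ways: second cousins through their fathers (r = 1/32) and half-sibs through their shared mother (r = 1/4).
r = 1/32 + 1/4 = 0.28125.

0.28125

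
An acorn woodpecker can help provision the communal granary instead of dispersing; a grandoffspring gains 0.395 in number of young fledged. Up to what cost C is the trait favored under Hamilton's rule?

0.09875

r to a grandoffspring = 1/4 (two parent–offspring links: r = (1/2)^2 = 1/4).
Hamilton's rule: n·r·B > C, so the trait is favored while C < n·r·B = 1·0.25·0.395 = 0.09875.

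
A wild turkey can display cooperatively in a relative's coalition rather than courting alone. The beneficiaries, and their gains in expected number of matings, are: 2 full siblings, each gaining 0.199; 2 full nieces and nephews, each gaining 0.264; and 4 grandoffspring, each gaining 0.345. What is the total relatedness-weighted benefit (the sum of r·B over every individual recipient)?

r to a full sibling = 1/2 (full sibs share both parents — two paths of length 2: r = 2·(1/2)^2 = 1/2).
r to a full niece or nephew = 0.25 (full aunt/uncle↔niece/nephew: two paths of length 3 through the shared grandparent pair: r = 2·(1/2)^3 = 1/4).
r to a grandoffspring = 0.25 (two parent–offspring links: r = (1/2)^2 = 1/4).
Summing one r·B term per recipient: 2·0.5·0.199 + 2·0.25·0.264 + 4·0.25·0.345 = 0.676.

0.676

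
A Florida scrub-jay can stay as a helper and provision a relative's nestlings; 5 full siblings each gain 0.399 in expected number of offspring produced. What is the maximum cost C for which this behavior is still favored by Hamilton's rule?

0.9975

r to a full sibling = 0.5 (full sibs share both parents — two paths of length 2: r = 2·(1/2)^2 = 1/2).
Hamilton's rule: n·r·B > C, so the trait is favored while C < n·r·B = 5·0.5·0.399 = 0.9975.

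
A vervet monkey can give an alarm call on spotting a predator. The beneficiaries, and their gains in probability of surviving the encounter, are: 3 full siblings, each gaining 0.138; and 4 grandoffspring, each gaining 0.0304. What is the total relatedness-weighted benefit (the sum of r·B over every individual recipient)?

r to a full sibling = 0.5 (full sibs share both parents — two paths of length 2: r = 2·(1/2)^2 = 1/2).
r to a grandoffspring = 0.25 (two parent–offspring links: r = (1/2)^2 = 1/4).
Summing one r·B term per recipient: 3·0.5·0.138 + 4·0.25·0.0304 = 0.2374.

0.2374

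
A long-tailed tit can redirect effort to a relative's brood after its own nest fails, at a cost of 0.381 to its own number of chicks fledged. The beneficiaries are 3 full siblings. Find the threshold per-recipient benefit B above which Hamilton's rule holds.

0.254

r to a full sibling = 0.5 (full sibs share both parents — two paths of length 2: r = 2·(1/2)^2 = 1/2).
Hamilton's rule with n recipients of equal r: n·r·B > C, so B > C/(n·r) = 0.381/(3·0.5) = 0.254.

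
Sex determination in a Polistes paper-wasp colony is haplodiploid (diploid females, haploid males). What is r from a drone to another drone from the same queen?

Haploid brothers each carry a random half of the queen's diploid genome, so on average they share half: r = 1/2.

0.5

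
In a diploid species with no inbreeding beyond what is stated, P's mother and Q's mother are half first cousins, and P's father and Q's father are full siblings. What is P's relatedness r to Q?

0.140625

With two independent routes of shared ancestry, r is the sum of the two contributions.
P and Q are related in two ways: half second cousins through their mothers (r = 1/64) and first cousins through their fathers (r = 1/8).
r = 1/64 + 1/8 = 9/64 = 0.140625.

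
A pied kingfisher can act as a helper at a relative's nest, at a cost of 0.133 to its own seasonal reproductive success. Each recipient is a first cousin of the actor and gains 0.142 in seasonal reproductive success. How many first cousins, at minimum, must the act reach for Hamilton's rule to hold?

r to a first cousin = 1/8 (first cousins share one grandparent pair — two paths of length 4: r = 2·(1/2)^4 = 1/8).
Hamilton's rule: n·r·B > C  ⇒  n > C/(r·B) = 0.133/(0.125·0.142) = 7.493.
The smallest integer exceeding 7.493 is 8.

8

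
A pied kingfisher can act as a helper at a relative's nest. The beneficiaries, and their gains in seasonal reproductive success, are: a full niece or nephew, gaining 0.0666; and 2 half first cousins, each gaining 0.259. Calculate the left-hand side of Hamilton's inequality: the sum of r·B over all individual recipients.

0.049025

r to a full niece or nephew = 0.25 (full aunt/uncle↔niece/nephew: two paths of length 3 through the shared grandparent pair: r = 2·(1/2)^3 = 1/4).
r to a half first cousin = 0.0625 (half first cousins share one grandparent — one path of length 4: r = (1/2)^4 = 1/16).
Summing one r·B term per recipient: 1·0.25·0.0666 + 2·0.0625·0.259 = 0.049025.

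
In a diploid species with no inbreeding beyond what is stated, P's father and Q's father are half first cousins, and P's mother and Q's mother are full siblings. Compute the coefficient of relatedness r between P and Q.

Wright's path rule: contributions from independent ancestry routes add.
P and Q are related in two ways: half second cousins through their fathers (r = 1/64) and first cousins through their mothers (r = 1/8).
r = 1/64 + 1/8 = 0.140625.

0.140625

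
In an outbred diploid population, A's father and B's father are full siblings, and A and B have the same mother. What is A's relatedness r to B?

0.375

Relatedness sums over independent paths through distinct common ancestors.
A and B are related in two ways: first cousins through their fathers (r = 1/8) and half-sibs through their shared mother (r = 1/4).
r = 1/8 + 1/4 = 0.375.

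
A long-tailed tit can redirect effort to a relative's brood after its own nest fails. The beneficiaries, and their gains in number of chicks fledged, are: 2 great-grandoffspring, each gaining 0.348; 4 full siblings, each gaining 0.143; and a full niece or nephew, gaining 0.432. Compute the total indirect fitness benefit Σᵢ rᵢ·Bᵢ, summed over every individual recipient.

r to a great-grandoffspring = 0.125 (three parent–offspring links: r = (1/2)^3 = 1/8).
r to a full sibling = 1/2 (full sibs share both parents — two paths of length 2: r = 2·(1/2)^2 = 1/2).
r to a full niece or nephew = 0.25 (full aunt/uncle↔niece/nephew: two paths of length 3 through the shared grandparent pair: r = 2·(1/2)^3 = 1/4).
Summing one r·B term per recipient: 2·0.125·0.348 + 4·0.5·0.143 + 1·0.25·0.432 = 0.481.

0.481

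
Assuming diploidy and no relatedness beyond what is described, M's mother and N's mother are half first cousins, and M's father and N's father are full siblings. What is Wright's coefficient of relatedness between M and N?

With two independent routes of shared ancestry, r is the sum of the two contributions.
M and N are related in two ways: half second cousins through their mothers (r = 1/64) and first cousins through their fathers (r = 1/8).
r = 1/64 + 1/8 = 0.140625.

0.140625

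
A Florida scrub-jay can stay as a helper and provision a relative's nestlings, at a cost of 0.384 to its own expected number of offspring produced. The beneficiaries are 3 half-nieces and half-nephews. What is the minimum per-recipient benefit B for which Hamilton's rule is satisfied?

1.024

r to a half-niece or half-nephew = 0.125 (half-aunt/uncle↔niece/nephew: one path of length 3: r = (1/2)^3 = 1/8).
Hamilton's rule with n recipients of equal r: n·r·B > C, so B > C/(n·r) = 0.384/(3·0.125) = 1.024.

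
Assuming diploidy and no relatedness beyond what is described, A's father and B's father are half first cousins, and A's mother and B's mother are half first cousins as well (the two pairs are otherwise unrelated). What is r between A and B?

Wright's path rule: contributions from independent ancestry routes add.
A and B are related in two ways: half second cousins through their fathers (r = 1/64) and half second cousins through their mothers (r = 1/64).
r = 1/64 + 1/64 = 1/32 = 0.03125.

0.03125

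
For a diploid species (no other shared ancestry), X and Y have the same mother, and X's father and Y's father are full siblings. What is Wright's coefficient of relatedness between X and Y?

Relatedness sums over independent paths through distinct common ancestors.
X and Y are related in two ways: half-sibs through their shared mother (r = 1/4) and first cousins through their fathers (r = 1/8).
r = 1/4 + 1/8 = 3/8 = 0.375.

0.375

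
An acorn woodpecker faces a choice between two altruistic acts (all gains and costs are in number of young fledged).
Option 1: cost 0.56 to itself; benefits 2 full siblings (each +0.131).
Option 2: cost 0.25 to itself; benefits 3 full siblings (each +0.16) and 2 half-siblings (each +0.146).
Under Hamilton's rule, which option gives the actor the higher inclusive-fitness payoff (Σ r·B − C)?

Option 1: r to a full sibling = 0.5.
Option 1: Σ r·B − C = (2·0.5·0.131) − 0.56 = -0.429.
Option 2: r to a full sibling = 0.5.
Option 2: r to a half-sibling = 0.25.
Option 2: Σ r·B − C = (3·0.5·0.16 + 2·0.25·0.146) − 0.25 = 0.063.
Option 2 has the higher net inclusive-fitness payoff.

Option 2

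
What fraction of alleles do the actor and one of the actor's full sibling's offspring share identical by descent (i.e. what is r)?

Each parent–offspring link contributes a factor of 1/2, and independent paths through distinct common ancestors add.
Full aunt/uncle↔niece/nephew: two paths of length 3 through the shared grandparent pair: r = 2·(1/2)^3 = 1/4.

0.25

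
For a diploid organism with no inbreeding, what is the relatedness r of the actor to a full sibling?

0.5

Full sibs share both parents — two paths of length 2: r = 2·(1/2)^2 = 1/2.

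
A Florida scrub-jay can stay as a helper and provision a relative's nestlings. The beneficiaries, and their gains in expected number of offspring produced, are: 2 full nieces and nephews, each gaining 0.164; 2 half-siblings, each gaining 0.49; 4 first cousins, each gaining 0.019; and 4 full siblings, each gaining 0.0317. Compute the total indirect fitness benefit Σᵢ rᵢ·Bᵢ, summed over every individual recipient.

r to a full niece or nephew = 0.25 (full aunt/uncle↔niece/nephew: two paths of length 3 through the shared grandparent pair: r = 2·(1/2)^3 = 1/4).
r to a half-sibling = 0.25 (half-sibs share one parent — one path of length 2: r = (1/2)^2 = 1/4).
r to a first cousin = 1/8 (first cousins share one grandparent pair — two paths of length 4: r = 2·(1/2)^4 = 1/8).
r to a full sibling = 1/2 (full sibs share both parents — two paths of length 2: r = 2·(1/2)^2 = 1/2).
Summing one r·B term per recipient: 2·0.25·0.164 + 2·0.25·0.49 + 4·0.125·0.019 + 4·0.5·0.0317 = 0.3999.

0.3999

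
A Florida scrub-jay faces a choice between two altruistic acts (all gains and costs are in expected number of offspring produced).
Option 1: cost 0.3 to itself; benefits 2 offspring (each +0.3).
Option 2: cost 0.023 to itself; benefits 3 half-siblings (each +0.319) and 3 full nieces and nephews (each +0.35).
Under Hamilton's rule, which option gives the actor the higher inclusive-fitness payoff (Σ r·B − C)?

Option 1: r to an offspring = 0.5.
Option 1: Σ r·B − C = (2·0.5·0.3) − 0.3 = 0.
Option 2: r to a half-sibling = 0.25.
Option 2: r to a full niece or nephew = 0.25.
Option 2: Σ r·B − C = (3·0.25·0.319 + 3·0.25·0.35) − 0.023 = 0.47875.
Option 2 has the higher net inclusive-fitness payoff.

Option 2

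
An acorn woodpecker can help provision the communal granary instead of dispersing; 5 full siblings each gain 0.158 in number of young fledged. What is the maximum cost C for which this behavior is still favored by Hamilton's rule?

0.395

r to a full sibling = 1/2 (full sibs share both parents — two paths of length 2: r = 2·(1/2)^2 = 1/2).
Hamilton's rule: n·r·B > C, so the trait is favored while C < n·r·B = 5·0.5·0.158 = 0.395.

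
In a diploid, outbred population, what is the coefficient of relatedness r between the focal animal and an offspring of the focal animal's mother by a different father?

0.25

Each parent–offspring link contributes a factor of 1/2, and independent paths through distinct common ancestors add.
Half-sibs share one parent — one path of length 2: r = (1/2)^2 = 1/4.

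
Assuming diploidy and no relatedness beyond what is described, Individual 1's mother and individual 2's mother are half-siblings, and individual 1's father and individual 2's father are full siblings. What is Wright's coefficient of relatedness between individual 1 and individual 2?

0.1875

Relatedness sums over independent paths through distinct common ancestors.
Individual 1 and individual 2 are related in two ways: half first cousins through their mothers (r = 1/16) and first cousins through their fathers (r = 1/8).
r = 1/16 + 1/8 = 3/16 = 0.1875.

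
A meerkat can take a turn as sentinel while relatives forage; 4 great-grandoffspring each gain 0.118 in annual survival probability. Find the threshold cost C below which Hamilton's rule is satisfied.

r to a great-grandoffspring = 1/8 (three parent–offspring links: r = (1/2)^3 = 1/8).
Hamilton's rule: n·r·B > C, so the trait is favored while C < n·r·B = 4·0.125·0.118 = 0.059.

0.059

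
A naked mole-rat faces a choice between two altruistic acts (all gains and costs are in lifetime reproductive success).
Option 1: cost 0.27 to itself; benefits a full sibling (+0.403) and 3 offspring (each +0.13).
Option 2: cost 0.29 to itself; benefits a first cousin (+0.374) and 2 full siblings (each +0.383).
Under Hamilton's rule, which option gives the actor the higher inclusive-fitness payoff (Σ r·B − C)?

Option 2

Option 1: r to a full sibling = 0.5.
Option 1: r to an offspring = 0.5.
Option 1: Σ r·B − C = (1·0.5·0.403 + 3·0.5·0.13) − 0.27 = 0.1265.
Option 2: r to a first cousin = 0.125.
Option 2: r to a full sibling = 0.5.
Option 2: Σ r·B − C = (1·0.125·0.374 + 2·0.5·0.383) − 0.29 = 0.13975.
Option 2 has the higher net inclusive-fitness payoff.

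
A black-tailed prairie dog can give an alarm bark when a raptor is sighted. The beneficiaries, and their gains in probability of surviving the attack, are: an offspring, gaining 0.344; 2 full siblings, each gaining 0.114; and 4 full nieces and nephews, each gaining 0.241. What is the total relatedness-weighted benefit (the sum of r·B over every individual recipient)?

0.527

r to an offspring = 0.5 (one parent–offspring link: r = (1/2)^1 = 1/2).
r to a full sibling = 1/2 (full sibs share both parents — two paths of length 2: r = 2·(1/2)^2 = 1/2).
r to a full niece or nephew = 1/4 (full aunt/uncle↔niece/nephew: two paths of length 3 through the shared grandparent pair: r = 2·(1/2)^3 = 1/4).
Summing one r·B term per recipient: 1·0.5·0.344 + 2·0.5·0.114 + 4·0.25·0.241 = 0.527.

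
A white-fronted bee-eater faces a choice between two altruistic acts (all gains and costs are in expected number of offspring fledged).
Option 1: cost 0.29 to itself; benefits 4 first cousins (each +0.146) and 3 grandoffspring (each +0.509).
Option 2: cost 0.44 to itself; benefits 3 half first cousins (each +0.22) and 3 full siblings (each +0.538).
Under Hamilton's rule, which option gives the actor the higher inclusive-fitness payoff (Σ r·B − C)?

Option 2

Option 1: r to a first cousin = 0.125.
Option 1: r to a grandoffspring = 0.25.
Option 1: Σ r·B − C = (4·0.125·0.146 + 3·0.25·0.509) − 0.29 = 0.16475.
Option 2: r to a half first cousin = 0.0625.
Option 2: r to a full sibling = 0.5.
Option 2: Σ r·B − C = (3·0.0625·0.22 + 3·0.5·0.538) − 0.44 = 0.40825.
Option 2 has the higher net inclusive-fitness payoff.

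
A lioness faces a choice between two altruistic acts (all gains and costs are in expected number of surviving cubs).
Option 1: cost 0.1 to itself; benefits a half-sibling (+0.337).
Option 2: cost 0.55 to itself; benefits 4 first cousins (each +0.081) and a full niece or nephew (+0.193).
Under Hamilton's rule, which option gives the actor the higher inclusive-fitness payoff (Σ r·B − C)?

Option 1: r to a half-sibling = 0.25.
Option 1: Σ r·B − C = (1·0.25·0.337) − 0.1 = -0.01575.
Option 2: r to a first cousin = 0.125.
Option 2: r to a full niece or nephew = 0.25.
Option 2: Σ r·B − C = (4·0.125·0.081 + 1·0.25·0.193) − 0.55 = -0.46125.
Option 1 has the higher net inclusive-fitness payoff.

Option 1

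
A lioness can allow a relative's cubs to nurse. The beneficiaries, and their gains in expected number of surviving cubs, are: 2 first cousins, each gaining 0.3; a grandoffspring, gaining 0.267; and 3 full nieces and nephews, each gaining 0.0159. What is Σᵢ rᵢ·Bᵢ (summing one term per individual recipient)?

0.153675

r to a first cousin = 1/8 (first cousins share one grandparent pair — two paths of length 4: r = 2·(1/2)^4 = 1/8).
r to a grandoffspring = 0.25 (two parent–offspring links: r = (1/2)^2 = 1/4).
r to a full niece or nephew = 1/4 (full aunt/uncle↔niece/nephew: two paths of length 3 through the shared grandparent pair: r = 2·(1/2)^3 = 1/4).
Summing one r·B term per recipient: 2·0.125·0.3 + 1·0.25·0.267 + 3·0.25·0.0159 = 0.153675.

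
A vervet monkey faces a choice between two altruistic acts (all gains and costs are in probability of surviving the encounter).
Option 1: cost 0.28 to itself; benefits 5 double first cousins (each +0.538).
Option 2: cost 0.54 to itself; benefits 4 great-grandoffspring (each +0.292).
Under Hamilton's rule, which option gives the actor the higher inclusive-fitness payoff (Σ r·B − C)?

Option 1: r to a double first cousin = 0.25.
Option 1: Σ r·B − C = (5·0.25·0.538) − 0.28 = 0.3925.
Option 2: r to a great-grandoffspring = 0.125.
Option 2: Σ r·B − C = (4·0.125·0.292) − 0.54 = -0.394.
Option 1 has the higher net inclusive-fitness payoff.

Option 1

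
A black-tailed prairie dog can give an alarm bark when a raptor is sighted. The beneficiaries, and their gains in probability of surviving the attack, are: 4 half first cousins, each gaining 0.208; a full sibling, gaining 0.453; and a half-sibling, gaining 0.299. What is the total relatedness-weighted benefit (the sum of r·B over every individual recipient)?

r to a half first cousin = 0.0625 (half first cousins share one grandparent — one path of length 4: r = (1/2)^4 = 1/16).
r to a full sibling = 1/2 (full sibs share both parents — two paths of length 2: r = 2·(1/2)^2 = 1/2).
r to a half-sibling = 1/4 (half-sibs share one parent — one path of length 2: r = (1/2)^2 = 1/4).
Summing one r·B term per recipient: 4·0.0625·0.208 + 1·0.5·0.453 + 1·0.25·0.299 = 0.35325.

0.35325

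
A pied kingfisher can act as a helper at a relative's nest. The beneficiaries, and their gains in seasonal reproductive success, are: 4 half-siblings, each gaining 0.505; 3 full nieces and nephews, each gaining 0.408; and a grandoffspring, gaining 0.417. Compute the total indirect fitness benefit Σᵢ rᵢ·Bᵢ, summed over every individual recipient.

0.91525

r to a half-sibling = 0.25 (half-sibs share one parent — one path of length 2: r = (1/2)^2 = 1/4).
r to a full niece or nephew = 1/4 (full aunt/uncle↔niece/nephew: two paths of length 3 through the shared grandparent pair: r = 2·(1/2)^3 = 1/4).
r to a grandoffspring = 0.25 (two parent–offspring links: r = (1/2)^2 = 1/4).
Summing one r·B term per recipient: 4·0.25·0.505 + 3·0.25·0.408 + 1·0.25·0.417 = 0.91525.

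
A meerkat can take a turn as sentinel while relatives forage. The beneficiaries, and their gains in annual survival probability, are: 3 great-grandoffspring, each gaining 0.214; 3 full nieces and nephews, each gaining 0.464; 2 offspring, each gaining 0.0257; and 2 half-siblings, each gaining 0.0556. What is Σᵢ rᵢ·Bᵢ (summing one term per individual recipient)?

r to a great-grandoffspring = 0.125 (three parent–offspring links: r = (1/2)^3 = 1/8).
r to a full niece or nephew = 1/4 (full aunt/uncle↔niece/nephew: two paths of length 3 through the shared grandparent pair: r = 2·(1/2)^3 = 1/4).
r to an offspring = 0.5 (one parent–offspring link: r = (1/2)^1 = 1/2).
r to a half-sibling = 1/4 (half-sibs share one parent — one path of length 2: r = (1/2)^2 = 1/4).
Summing one r·B term per recipient: 3·0.125·0.214 + 3·0.25·0.464 + 2·0.5·0.0257 + 2·0.25·0.0556 = 0.48175.

0.48175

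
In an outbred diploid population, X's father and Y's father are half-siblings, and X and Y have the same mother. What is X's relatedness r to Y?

0.3125

Independent pedigree routes through distinct common ancestors add.
X and Y are related in two ways: half first cousins through their fathers (r = 1/16) and half-sibs through their shared mother (r = 1/4).
r = 1/16 + 1/4 = 0.3125.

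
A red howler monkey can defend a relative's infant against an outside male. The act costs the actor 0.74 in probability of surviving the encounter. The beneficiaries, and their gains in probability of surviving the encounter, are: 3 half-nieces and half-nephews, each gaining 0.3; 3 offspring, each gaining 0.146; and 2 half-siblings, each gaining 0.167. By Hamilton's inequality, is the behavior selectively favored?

Hamilton's rule: the trait is favored when the sum of r·B over every recipient exceeds the actor's cost C.
r to a half-niece or half-nephew = 1/8 (half-aunt/uncle↔niece/nephew: one path of length 3: r = (1/2)^3 = 1/8).
r to an offspring = 0.5 (one parent–offspring link: r = (1/2)^1 = 1/2).
r to a half-sibling = 1/4 (half-sibs share one parent — one path of length 2: r = (1/2)^2 = 1/4).
Summing one r·B term per recipient: 3·0.125·0.3 + 3·0.5·0.146 + 2·0.25·0.167 = 0.415.
0.415 < 0.74: the indirect benefit is less than the cost.

No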